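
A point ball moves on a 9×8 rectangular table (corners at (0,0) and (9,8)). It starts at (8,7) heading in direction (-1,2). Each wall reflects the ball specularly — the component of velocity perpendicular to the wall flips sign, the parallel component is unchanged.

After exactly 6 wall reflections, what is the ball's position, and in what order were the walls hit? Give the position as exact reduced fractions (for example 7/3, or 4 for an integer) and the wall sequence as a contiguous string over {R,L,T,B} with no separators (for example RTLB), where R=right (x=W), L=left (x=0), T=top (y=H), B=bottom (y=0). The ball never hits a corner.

1. t=1/2 → T at (15/2,8); v=(-1,-2)
2. t=4 → B at (7/2,0); v=(-1,2)
3. t=7/2 → L at (0,7); v=(1,2)
4. t=1/2 → T at (1/2,8); v=(1,-2)
5. t=4 → B at (9/2,0); v=(1,2)
6. t=4 → T at (17/2,8); v=(1,-2)

Final position: (17/2,8)
Wall sequence: TBLTBT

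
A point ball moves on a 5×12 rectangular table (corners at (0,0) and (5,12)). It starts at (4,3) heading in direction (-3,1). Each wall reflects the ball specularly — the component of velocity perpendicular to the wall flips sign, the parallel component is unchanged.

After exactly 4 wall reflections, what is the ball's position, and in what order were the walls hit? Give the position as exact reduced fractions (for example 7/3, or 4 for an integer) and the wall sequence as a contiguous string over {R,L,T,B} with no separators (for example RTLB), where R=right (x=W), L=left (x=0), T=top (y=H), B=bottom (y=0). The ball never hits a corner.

1. t=4/3 → L at (0,13/3); v=(3,1)
2. t=5/3 → R at (5,6); v=(-3,1)
3. t=5/3 → L at (0,23/3); v=(3,1)
4. t=5/3 → R at (5,28/3); v=(-3,1)

Final position: (5,28/3)
Wall sequence: LRLR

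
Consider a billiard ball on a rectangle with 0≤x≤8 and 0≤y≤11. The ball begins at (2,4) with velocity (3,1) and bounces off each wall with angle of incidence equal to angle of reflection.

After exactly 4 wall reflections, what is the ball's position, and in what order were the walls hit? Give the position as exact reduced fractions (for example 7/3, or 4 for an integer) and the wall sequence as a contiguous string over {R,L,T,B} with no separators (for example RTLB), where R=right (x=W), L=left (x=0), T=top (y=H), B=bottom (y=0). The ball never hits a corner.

Final position: (8,32/3)
Wall sequence: RLTR

1. t=2 → R at (8,6); v=(-3,1)
2. t=8/3 → L at (0,26/3); v=(3,1)
3. t=7/3 → T at (7,11); v=(3,-1)
4. t=1/3 → R at (8,32/3); v=(-3,-1)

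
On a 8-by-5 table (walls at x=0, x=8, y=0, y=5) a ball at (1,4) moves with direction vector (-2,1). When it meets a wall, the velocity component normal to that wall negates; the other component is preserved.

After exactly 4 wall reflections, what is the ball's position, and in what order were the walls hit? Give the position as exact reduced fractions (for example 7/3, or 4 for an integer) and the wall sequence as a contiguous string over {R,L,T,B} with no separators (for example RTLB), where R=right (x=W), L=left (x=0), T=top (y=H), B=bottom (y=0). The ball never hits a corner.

Final position: (5,0)
Wall sequence: LTRB

1. t=1/2 → L at (0,9/2); v=(2,1)
2. t=1/2 → T at (1,5); v=(2,-1)
3. t=7/2 → R at (8,3/2); v=(-2,-1)
4. t=3/2 → B at (5,0); v=(-2,1)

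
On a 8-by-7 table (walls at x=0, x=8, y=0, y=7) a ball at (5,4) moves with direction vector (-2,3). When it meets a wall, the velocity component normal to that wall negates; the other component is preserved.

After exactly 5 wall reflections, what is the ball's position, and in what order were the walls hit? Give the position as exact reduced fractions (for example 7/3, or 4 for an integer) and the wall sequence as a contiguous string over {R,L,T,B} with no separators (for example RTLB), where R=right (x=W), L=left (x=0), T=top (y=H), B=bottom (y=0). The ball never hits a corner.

Final position: (8,9/2)
Wall sequence: TLBTR

1. t=1 → T at (3,7); v=(-2,-3)
2. t=3/2 → L at (0,5/2); v=(2,-3)
3. t=5/6 → B at (5/3,0); v=(2,3)
4. t=7/3 → T at (19/3,7); v=(2,-3)
5. t=5/6 → R at (8,9/2); v=(-2,-3)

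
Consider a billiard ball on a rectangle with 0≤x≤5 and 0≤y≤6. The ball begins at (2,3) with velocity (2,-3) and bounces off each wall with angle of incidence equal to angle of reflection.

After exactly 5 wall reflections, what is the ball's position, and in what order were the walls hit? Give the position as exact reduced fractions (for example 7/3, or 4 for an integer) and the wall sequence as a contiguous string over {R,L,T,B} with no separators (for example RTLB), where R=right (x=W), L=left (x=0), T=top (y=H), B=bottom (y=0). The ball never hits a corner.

1. t=1 → B at (4,0); v=(2,3)
2. t=1/2 → R at (5,3/2); v=(-2,3)
3. t=3/2 → T at (2,6); v=(-2,-3)
4. t=1 → L at (0,3); v=(2,-3)
5. t=1 → B at (2,0); v=(2,3)

Final position: (2,0)
Wall sequence: BRTLB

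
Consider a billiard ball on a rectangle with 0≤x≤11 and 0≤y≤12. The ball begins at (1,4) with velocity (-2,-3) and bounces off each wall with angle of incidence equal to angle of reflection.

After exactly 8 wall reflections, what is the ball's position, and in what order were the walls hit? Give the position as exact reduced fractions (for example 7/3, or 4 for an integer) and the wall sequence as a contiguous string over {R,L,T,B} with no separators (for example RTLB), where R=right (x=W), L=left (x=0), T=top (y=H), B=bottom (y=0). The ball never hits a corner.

1. t=1/2 → L at (0,5/2); v=(2,-3)
2. t=5/6 → B at (5/3,0); v=(2,3)
3. t=4 → T at (29/3,12); v=(2,-3)
4. t=2/3 → R at (11,10); v=(-2,-3)
5. t=10/3 → B at (13/3,0); v=(-2,3)
6. t=13/6 → L at (0,13/2); v=(2,3)
7. t=11/6 → T at (11/3,12); v=(2,-3)
8. t=11/3 → R at (11,1); v=(-2,-3)

Final position: (11,1)
Wall sequence: LBTRBLTR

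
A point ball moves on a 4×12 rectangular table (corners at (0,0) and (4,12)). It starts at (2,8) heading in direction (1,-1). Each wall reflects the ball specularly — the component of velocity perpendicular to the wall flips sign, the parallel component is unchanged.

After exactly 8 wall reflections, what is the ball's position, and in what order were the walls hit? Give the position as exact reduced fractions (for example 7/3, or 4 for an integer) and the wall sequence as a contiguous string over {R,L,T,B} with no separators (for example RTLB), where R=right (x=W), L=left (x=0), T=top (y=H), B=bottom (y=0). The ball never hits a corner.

Final position: (0,10)
Wall sequence: RLBRLRTL

1. t=2 → R at (4,6); v=(-1,-1)
2. t=4 → L at (0,2); v=(1,-1)
3. t=2 → B at (2,0); v=(1,1)
4. t=2 → R at (4,2); v=(-1,1)
5. t=4 → L at (0,6); v=(1,1)
6. t=4 → R at (4,10); v=(-1,1)
7. t=2 → T at (2,12); v=(-1,-1)
8. t=2 → L at (0,10); v=(1,-1)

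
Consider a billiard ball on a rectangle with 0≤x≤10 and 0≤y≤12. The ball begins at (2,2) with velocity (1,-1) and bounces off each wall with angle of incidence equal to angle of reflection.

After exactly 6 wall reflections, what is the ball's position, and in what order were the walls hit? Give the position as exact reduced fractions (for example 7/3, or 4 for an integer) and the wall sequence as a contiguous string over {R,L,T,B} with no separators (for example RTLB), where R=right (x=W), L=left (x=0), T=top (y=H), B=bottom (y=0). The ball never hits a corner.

1. t=2 → B at (4,0); v=(1,1)
2. t=6 → R at (10,6); v=(-1,1)
3. t=6 → T at (4,12); v=(-1,-1)
4. t=4 → L at (0,8); v=(1,-1)
5. t=8 → B at (8,0); v=(1,1)
6. t=2 → R at (10,2); v=(-1,1)

Final position: (10,2)
Wall sequence: BRTLBR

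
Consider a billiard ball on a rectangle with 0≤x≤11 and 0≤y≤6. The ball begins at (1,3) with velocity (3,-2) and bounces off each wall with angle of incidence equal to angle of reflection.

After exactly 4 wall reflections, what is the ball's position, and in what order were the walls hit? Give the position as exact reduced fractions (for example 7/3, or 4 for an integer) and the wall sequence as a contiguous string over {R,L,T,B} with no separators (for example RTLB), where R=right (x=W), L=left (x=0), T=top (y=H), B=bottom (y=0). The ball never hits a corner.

1. t=3/2 → B at (11/2,0); v=(3,2)
2. t=11/6 → R at (11,11/3); v=(-3,2)
3. t=7/6 → T at (15/2,6); v=(-3,-2)
4. t=5/2 → L at (0,1); v=(3,-2)

Final position: (0,1)
Wall sequence: BRTL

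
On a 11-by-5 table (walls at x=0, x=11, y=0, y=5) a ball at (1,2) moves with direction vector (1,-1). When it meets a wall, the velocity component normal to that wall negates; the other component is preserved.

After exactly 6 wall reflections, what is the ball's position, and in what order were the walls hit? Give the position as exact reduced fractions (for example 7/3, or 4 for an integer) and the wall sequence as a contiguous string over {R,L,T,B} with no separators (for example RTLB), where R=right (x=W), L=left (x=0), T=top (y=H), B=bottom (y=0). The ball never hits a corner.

Final position: (0,1)
Wall sequence: BTRBTL

1. t=2 → B at (3,0); v=(1,1)
2. t=5 → T at (8,5); v=(1,-1)
3. t=3 → R at (11,2); v=(-1,-1)
4. t=2 → B at (9,0); v=(-1,1)
5. t=5 → T at (4,5); v=(-1,-1)
6. t=4 → L at (0,1); v=(1,-1)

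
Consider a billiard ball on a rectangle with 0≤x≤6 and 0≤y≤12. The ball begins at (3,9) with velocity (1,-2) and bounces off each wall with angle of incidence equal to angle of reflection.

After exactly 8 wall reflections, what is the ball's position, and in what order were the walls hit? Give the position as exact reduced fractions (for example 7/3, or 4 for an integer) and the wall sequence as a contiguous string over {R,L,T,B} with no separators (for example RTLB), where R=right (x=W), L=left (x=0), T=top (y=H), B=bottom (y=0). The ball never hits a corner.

Final position: (3/2,12)
Wall sequence: RBLTRBLT

1. t=3 → R at (6,3); v=(-1,-2)
2. t=3/2 → B at (9/2,0); v=(-1,2)
3. t=9/2 → L at (0,9); v=(1,2)
4. t=3/2 → T at (3/2,12); v=(1,-2)
5. t=9/2 → R at (6,3); v=(-1,-2)
6. t=3/2 → B at (9/2,0); v=(-1,2)
7. t=9/2 → L at (0,9); v=(1,2)
8. t=3/2 → T at (3/2,12); v=(1,-2)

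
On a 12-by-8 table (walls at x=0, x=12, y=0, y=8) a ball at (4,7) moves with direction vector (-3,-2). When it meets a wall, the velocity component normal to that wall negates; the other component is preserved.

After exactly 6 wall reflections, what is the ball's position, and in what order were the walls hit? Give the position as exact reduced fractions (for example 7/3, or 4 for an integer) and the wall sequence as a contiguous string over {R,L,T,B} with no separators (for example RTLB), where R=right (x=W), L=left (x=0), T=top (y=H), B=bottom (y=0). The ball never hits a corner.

1. t=4/3 → L at (0,13/3); v=(3,-2)
2. t=13/6 → B at (13/2,0); v=(3,2)
3. t=11/6 → R at (12,11/3); v=(-3,2)
4. t=13/6 → T at (11/2,8); v=(-3,-2)
5. t=11/6 → L at (0,13/3); v=(3,-2)
6. t=13/6 → B at (13/2,0); v=(3,2)

Final position: (13/2,0)
Wall sequence: LBRTLB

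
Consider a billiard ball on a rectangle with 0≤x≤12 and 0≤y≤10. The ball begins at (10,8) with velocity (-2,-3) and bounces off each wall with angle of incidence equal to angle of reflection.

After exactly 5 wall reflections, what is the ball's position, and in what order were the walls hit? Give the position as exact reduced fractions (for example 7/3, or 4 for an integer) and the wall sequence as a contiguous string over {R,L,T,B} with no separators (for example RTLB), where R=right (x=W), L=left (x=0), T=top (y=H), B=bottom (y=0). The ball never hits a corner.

Final position: (12,5)
Wall sequence: BLTBR

1. t=8/3 → B at (14/3,0); v=(-2,3)
2. t=7/3 → L at (0,7); v=(2,3)
3. t=1 → T at (2,10); v=(2,-3)
4. t=10/3 → B at (26/3,0); v=(2,3)
5. t=5/3 → R at (12,5); v=(-2,3)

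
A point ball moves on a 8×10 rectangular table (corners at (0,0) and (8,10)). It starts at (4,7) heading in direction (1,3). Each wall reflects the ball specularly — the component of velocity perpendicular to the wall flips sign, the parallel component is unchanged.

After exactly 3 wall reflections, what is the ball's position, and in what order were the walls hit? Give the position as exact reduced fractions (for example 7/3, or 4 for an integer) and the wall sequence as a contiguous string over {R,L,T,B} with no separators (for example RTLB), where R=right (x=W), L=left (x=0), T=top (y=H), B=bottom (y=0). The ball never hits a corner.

Final position: (23/3,0)
Wall sequence: TRB

1. t=1 → T at (5,10); v=(1,-3)
2. t=3 → R at (8,1); v=(-1,-3)
3. t=1/3 → B at (23/3,0); v=(-1,3)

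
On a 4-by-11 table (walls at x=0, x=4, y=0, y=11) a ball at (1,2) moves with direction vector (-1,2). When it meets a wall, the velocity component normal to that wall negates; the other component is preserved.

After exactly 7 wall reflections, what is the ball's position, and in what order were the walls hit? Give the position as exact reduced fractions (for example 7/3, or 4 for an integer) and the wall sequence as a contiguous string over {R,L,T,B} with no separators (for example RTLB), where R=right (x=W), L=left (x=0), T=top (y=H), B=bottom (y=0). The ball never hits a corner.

1. t=1 → L at (0,4); v=(1,2)
2. t=7/2 → T at (7/2,11); v=(1,-2)
3. t=1/2 → R at (4,10); v=(-1,-2)
4. t=4 → L at (0,2); v=(1,-2)
5. t=1 → B at (1,0); v=(1,2)
6. t=3 → R at (4,6); v=(-1,2)
7. t=5/2 → T at (3/2,11); v=(-1,-2)

Final position: (3/2,11)
Wall sequence: LTRLBRT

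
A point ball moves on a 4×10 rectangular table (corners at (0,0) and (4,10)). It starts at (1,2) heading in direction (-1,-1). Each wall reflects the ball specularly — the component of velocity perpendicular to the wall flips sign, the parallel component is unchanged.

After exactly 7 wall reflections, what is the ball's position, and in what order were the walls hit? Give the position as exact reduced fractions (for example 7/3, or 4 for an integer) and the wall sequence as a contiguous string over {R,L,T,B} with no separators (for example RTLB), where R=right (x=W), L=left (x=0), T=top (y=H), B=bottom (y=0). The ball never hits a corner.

Final position: (0,5)
Wall sequence: LBRLTRL

1. t=1 → L at (0,1); v=(1,-1)
2. t=1 → B at (1,0); v=(1,1)
3. t=3 → R at (4,3); v=(-1,1)
4. t=4 → L at (0,7); v=(1,1)
5. t=3 → T at (3,10); v=(1,-1)
6. t=1 → R at (4,9); v=(-1,-1)
7. t=4 → L at (0,5); v=(1,-1)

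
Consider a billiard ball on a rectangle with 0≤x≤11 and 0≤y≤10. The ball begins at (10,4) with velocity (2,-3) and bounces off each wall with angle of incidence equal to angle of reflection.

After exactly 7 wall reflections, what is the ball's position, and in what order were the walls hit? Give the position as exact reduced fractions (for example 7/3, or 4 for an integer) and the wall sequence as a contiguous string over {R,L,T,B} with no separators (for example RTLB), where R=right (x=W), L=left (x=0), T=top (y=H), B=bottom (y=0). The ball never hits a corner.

1. t=1/2 → R at (11,5/2); v=(-2,-3)
2. t=5/6 → B at (28/3,0); v=(-2,3)
3. t=10/3 → T at (8/3,10); v=(-2,-3)
4. t=4/3 → L at (0,6); v=(2,-3)
5. t=2 → B at (4,0); v=(2,3)
6. t=10/3 → T at (32/3,10); v=(2,-3)
7. t=1/6 → R at (11,19/2); v=(-2,-3)

Final position: (11,19/2)
Wall sequence: RBTLBTR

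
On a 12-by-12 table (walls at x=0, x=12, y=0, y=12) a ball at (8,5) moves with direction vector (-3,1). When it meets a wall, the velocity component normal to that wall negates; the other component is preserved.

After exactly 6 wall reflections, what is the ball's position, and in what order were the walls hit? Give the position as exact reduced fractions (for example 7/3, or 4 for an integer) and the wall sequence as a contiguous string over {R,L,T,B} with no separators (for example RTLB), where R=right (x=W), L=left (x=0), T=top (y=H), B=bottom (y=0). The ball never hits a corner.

1. t=8/3 → L at (0,23/3); v=(3,1)
2. t=4 → R at (12,35/3); v=(-3,1)
3. t=1/3 → T at (11,12); v=(-3,-1)
4. t=11/3 → L at (0,25/3); v=(3,-1)
5. t=4 → R at (12,13/3); v=(-3,-1)
6. t=4 → L at (0,1/3); v=(3,-1)

Final position: (0,1/3)
Wall sequence: LRTLRL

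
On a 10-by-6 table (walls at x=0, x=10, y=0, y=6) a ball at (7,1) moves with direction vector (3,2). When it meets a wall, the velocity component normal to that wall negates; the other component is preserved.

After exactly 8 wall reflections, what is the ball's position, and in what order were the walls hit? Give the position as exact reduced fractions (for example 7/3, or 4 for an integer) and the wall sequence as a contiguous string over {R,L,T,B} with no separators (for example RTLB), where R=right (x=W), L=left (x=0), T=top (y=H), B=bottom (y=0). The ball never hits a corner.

1. t=1 → R at (10,3); v=(-3,2)
2. t=3/2 → T at (11/2,6); v=(-3,-2)
3. t=11/6 → L at (0,7/3); v=(3,-2)
4. t=7/6 → B at (7/2,0); v=(3,2)
5. t=13/6 → R at (10,13/3); v=(-3,2)
6. t=5/6 → T at (15/2,6); v=(-3,-2)
7. t=5/2 → L at (0,1); v=(3,-2)
8. t=1/2 → B at (3/2,0); v=(3,2)

Final position: (3/2,0)
Wall sequence: RTLBRTLB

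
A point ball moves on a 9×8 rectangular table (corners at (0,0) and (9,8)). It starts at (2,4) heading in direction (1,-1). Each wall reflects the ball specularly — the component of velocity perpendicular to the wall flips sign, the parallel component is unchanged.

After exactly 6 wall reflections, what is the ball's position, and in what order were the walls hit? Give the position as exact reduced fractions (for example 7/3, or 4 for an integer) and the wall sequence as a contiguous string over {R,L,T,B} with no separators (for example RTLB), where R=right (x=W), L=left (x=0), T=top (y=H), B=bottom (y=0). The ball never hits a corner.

Final position: (9,5)
Wall sequence: BRTLBR

1. t=4 → B at (6,0); v=(1,1)
2. t=3 → R at (9,3); v=(-1,1)
3. t=5 → T at (4,8); v=(-1,-1)
4. t=4 → L at (0,4); v=(1,-1)
5. t=4 → B at (4,0); v=(1,1)
6. t=5 → R at (9,5); v=(-1,1)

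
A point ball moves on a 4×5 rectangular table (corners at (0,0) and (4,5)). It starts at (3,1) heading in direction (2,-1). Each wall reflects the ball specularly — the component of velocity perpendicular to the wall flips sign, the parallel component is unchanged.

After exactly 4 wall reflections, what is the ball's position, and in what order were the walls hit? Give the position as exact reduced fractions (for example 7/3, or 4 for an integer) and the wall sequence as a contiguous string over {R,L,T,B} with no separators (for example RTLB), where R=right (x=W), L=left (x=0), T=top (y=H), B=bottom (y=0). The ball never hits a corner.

Final position: (4,7/2)
Wall sequence: RBLR

1. t=1/2 → R at (4,1/2); v=(-2,-1)
2. t=1/2 → B at (3,0); v=(-2,1)
3. t=3/2 → L at (0,3/2); v=(2,1)
4. t=2 → R at (4,7/2); v=(-2,1)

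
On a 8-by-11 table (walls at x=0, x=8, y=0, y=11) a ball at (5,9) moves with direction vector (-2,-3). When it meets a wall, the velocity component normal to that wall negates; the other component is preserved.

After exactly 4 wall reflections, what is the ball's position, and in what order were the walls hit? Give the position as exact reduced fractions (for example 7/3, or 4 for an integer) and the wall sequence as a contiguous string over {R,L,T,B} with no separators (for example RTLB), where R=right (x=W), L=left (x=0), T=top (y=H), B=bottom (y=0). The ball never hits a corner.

1. t=5/2 → L at (0,3/2); v=(2,-3)
2. t=1/2 → B at (1,0); v=(2,3)
3. t=7/2 → R at (8,21/2); v=(-2,3)
4. t=1/6 → T at (23/3,11); v=(-2,-3)

Final position: (23/3,11)
Wall sequence: LBRT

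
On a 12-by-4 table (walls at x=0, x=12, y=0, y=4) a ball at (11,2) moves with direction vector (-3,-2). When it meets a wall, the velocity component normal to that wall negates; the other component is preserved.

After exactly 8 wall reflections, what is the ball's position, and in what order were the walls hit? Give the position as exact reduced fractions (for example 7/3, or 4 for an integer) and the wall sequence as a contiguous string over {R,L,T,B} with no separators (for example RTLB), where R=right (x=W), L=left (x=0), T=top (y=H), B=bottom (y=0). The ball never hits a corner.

Final position: (2,4)
Wall sequence: BTLBTRBT

1. t=1 → B at (8,0); v=(-3,2)
2. t=2 → T at (2,4); v=(-3,-2)
3. t=2/3 → L at (0,8/3); v=(3,-2)
4. t=4/3 → B at (4,0); v=(3,2)
5. t=2 → T at (10,4); v=(3,-2)
6. t=2/3 → R at (12,8/3); v=(-3,-2)
7. t=4/3 → B at (8,0); v=(-3,2)
8. t=2 → T at (2,4); v=(-3,-2)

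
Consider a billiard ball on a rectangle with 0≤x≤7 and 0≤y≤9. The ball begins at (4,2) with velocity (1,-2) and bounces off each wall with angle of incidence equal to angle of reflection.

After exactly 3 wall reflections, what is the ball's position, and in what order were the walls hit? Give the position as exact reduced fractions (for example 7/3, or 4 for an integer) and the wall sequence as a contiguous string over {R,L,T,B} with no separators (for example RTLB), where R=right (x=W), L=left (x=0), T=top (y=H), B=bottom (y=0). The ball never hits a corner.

Final position: (9/2,9)
Wall sequence: BRT

1. t=1 → B at (5,0); v=(1,2)
2. t=2 → R at (7,4); v=(-1,2)
3. t=5/2 → T at (9/2,9); v=(-1,-2)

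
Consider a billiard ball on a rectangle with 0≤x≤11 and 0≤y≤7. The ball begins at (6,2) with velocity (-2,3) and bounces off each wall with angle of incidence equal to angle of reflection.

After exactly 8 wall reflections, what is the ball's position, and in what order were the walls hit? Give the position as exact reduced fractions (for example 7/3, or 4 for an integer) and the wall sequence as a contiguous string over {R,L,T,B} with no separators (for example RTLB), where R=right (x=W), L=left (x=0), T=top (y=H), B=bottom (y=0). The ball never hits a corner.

Final position: (4/3,0)
Wall sequence: TLBTRBTB

1. t=5/3 → T at (8/3,7); v=(-2,-3)
2. t=4/3 → L at (0,3); v=(2,-3)
3. t=1 → B at (2,0); v=(2,3)
4. t=7/3 → T at (20/3,7); v=(2,-3)
5. t=13/6 → R at (11,1/2); v=(-2,-3)
6. t=1/6 → B at (32/3,0); v=(-2,3)
7. t=7/3 → T at (6,7); v=(-2,-3)
8. t=7/3 → B at (4/3,0); v=(-2,3)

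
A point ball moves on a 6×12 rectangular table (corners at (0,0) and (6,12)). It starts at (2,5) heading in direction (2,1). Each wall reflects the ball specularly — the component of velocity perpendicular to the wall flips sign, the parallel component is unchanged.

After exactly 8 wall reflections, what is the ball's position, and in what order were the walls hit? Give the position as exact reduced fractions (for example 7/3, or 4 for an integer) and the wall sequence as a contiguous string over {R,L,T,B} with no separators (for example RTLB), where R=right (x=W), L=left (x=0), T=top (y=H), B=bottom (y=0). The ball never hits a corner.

Final position: (4,0)
Wall sequence: RLTRLRLB

1. t=2 → R at (6,7); v=(-2,1)
2. t=3 → L at (0,10); v=(2,1)
3. t=2 → T at (4,12); v=(2,-1)
4. t=1 → R at (6,11); v=(-2,-1)
5. t=3 → L at (0,8); v=(2,-1)
6. t=3 → R at (6,5); v=(-2,-1)
7. t=3 → L at (0,2); v=(2,-1)
8. t=2 → B at (4,0); v=(2,1)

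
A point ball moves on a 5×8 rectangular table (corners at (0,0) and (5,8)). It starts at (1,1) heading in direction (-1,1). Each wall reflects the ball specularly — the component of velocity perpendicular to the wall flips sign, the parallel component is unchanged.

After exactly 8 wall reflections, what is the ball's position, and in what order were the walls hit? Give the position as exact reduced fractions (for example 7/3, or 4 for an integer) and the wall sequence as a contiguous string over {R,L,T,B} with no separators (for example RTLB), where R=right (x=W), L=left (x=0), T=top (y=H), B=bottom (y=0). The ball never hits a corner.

Final position: (2,8)
Wall sequence: LRTLBRLT

1. t=1 → L at (0,2); v=(1,1)
2. t=5 → R at (5,7); v=(-1,1)
3. t=1 → T at (4,8); v=(-1,-1)
4. t=4 → L at (0,4); v=(1,-1)
5. t=4 → B at (4,0); v=(1,1)
6. t=1 → R at (5,1); v=(-1,1)
7. t=5 → L at (0,6); v=(1,1)
8. t=2 → T at (2,8); v=(1,-1)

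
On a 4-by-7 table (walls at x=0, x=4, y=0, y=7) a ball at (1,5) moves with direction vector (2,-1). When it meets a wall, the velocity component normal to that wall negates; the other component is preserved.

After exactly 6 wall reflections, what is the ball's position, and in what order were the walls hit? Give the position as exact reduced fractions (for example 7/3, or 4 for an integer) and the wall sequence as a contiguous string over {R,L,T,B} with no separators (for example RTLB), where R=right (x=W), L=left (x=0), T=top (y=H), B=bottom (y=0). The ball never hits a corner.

Final position: (4,9/2)
Wall sequence: RLBRLR

1. t=3/2 → R at (4,7/2); v=(-2,-1)
2. t=2 → L at (0,3/2); v=(2,-1)
3. t=3/2 → B at (3,0); v=(2,1)
4. t=1/2 → R at (4,1/2); v=(-2,1)
5. t=2 → L at (0,5/2); v=(2,1)
6. t=2 → R at (4,9/2); v=(-2,1)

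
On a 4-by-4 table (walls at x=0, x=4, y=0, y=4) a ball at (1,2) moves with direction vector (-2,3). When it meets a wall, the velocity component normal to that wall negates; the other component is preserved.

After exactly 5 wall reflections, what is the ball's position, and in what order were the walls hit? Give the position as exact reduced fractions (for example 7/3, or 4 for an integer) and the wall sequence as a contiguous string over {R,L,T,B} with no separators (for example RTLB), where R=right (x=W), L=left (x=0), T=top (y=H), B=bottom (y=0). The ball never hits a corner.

Final position: (7/3,4)
Wall sequence: LTBRT

1. t=1/2 → L at (0,7/2); v=(2,3)
2. t=1/6 → T at (1/3,4); v=(2,-3)
3. t=4/3 → B at (3,0); v=(2,3)
4. t=1/2 → R at (4,3/2); v=(-2,3)
5. t=5/6 → T at (7/3,4); v=(-2,-3)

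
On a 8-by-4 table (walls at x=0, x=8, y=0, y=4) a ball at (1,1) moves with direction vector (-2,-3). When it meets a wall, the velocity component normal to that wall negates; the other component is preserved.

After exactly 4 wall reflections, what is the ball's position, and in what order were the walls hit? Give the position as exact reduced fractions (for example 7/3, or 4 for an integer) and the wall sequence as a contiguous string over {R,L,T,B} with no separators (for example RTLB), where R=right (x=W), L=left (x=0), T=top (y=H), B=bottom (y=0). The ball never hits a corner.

Final position: (5,0)
Wall sequence: BLTB

1. t=1/3 → B at (1/3,0); v=(-2,3)
2. t=1/6 → L at (0,1/2); v=(2,3)
3. t=7/6 → T at (7/3,4); v=(2,-3)
4. t=4/3 → B at (5,0); v=(2,3)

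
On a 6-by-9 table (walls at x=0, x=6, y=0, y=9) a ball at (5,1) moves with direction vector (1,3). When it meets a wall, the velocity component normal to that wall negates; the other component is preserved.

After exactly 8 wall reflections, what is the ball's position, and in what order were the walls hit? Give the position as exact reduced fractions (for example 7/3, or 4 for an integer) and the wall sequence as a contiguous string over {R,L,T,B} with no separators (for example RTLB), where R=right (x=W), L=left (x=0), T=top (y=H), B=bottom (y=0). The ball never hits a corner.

Final position: (13/3,9)
Wall sequence: RTBLTBRT

1. t=1 → R at (6,4); v=(-1,3)
2. t=5/3 → T at (13/3,9); v=(-1,-3)
3. t=3 → B at (4/3,0); v=(-1,3)
4. t=4/3 → L at (0,4); v=(1,3)
5. t=5/3 → T at (5/3,9); v=(1,-3)
6. t=3 → B at (14/3,0); v=(1,3)
7. t=4/3 → R at (6,4); v=(-1,3)
8. t=5/3 → T at (13/3,9); v=(-1,-3)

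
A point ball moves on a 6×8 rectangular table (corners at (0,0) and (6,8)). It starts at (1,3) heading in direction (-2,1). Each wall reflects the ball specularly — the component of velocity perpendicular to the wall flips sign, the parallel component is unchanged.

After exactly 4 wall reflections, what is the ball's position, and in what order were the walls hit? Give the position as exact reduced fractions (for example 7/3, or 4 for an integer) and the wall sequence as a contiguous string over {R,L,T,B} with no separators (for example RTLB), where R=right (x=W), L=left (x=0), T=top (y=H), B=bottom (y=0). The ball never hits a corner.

1. t=1/2 → L at (0,7/2); v=(2,1)
2. t=3 → R at (6,13/2); v=(-2,1)
3. t=3/2 → T at (3,8); v=(-2,-1)
4. t=3/2 → L at (0,13/2); v=(2,-1)

Final position: (0,13/2)
Wall sequence: LRTL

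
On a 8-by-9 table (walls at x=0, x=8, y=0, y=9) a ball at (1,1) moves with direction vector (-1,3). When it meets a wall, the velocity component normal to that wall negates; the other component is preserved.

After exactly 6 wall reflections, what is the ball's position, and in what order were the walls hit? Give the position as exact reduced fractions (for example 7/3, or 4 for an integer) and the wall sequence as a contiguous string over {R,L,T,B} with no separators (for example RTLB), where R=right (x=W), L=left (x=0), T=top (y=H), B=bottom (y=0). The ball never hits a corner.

1. t=1 → L at (0,4); v=(1,3)
2. t=5/3 → T at (5/3,9); v=(1,-3)
3. t=3 → B at (14/3,0); v=(1,3)
4. t=3 → T at (23/3,9); v=(1,-3)
5. t=1/3 → R at (8,8); v=(-1,-3)
6. t=8/3 → B at (16/3,0); v=(-1,3)

Final position: (16/3,0)
Wall sequence: LTBTRB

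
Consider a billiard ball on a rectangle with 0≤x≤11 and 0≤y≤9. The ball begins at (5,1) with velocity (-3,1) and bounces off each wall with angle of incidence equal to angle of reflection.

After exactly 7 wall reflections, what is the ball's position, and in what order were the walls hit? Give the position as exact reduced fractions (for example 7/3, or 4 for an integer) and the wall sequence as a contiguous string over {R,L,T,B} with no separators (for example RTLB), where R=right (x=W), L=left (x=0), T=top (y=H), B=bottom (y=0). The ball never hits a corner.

1. t=5/3 → L at (0,8/3); v=(3,1)
2. t=11/3 → R at (11,19/3); v=(-3,1)
3. t=8/3 → T at (3,9); v=(-3,-1)
4. t=1 → L at (0,8); v=(3,-1)
5. t=11/3 → R at (11,13/3); v=(-3,-1)
6. t=11/3 → L at (0,2/3); v=(3,-1)
7. t=2/3 → B at (2,0); v=(3,1)

Final position: (2,0)
Wall sequence: LRTLRLB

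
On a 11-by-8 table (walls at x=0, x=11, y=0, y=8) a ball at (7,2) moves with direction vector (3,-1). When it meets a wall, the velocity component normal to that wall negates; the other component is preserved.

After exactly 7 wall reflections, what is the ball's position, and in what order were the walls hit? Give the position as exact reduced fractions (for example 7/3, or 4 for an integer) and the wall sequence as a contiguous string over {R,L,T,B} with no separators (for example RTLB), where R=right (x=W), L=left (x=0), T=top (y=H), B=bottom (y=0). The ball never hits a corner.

1. t=4/3 → R at (11,2/3); v=(-3,-1)
2. t=2/3 → B at (9,0); v=(-3,1)
3. t=3 → L at (0,3); v=(3,1)
4. t=11/3 → R at (11,20/3); v=(-3,1)
5. t=4/3 → T at (7,8); v=(-3,-1)
6. t=7/3 → L at (0,17/3); v=(3,-1)
7. t=11/3 → R at (11,2); v=(-3,-1)

Final position: (11,2)
Wall sequence: RBLRTLR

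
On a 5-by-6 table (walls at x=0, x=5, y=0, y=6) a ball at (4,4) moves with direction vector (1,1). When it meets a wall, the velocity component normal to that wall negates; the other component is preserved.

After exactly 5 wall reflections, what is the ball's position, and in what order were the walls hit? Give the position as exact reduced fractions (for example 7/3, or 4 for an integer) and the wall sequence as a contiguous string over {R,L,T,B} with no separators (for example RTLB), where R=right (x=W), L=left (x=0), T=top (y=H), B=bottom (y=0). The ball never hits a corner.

Final position: (5,3)
Wall sequence: RTLBR

1. t=1 → R at (5,5); v=(-1,1)
2. t=1 → T at (4,6); v=(-1,-1)
3. t=4 → L at (0,2); v=(1,-1)
4. t=2 → B at (2,0); v=(1,1)
5. t=3 → R at (5,3); v=(-1,1)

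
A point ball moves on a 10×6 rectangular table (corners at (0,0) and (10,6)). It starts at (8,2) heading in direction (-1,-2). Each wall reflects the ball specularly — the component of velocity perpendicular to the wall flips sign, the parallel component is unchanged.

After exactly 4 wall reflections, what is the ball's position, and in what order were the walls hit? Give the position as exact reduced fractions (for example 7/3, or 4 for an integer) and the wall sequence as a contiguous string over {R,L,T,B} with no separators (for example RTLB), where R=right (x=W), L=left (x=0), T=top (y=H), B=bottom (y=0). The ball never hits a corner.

1. t=1 → B at (7,0); v=(-1,2)
2. t=3 → T at (4,6); v=(-1,-2)
3. t=3 → B at (1,0); v=(-1,2)
4. t=1 → L at (0,2); v=(1,2)

Final position: (0,2)
Wall sequence: BTBL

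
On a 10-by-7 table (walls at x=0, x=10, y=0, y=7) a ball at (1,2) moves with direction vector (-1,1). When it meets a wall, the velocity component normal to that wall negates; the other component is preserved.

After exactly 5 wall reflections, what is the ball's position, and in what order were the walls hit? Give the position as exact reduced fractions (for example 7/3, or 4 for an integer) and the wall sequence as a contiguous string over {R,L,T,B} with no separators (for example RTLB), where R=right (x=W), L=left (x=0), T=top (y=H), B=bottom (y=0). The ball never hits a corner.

1. t=1 → L at (0,3); v=(1,1)
2. t=4 → T at (4,7); v=(1,-1)
3. t=6 → R at (10,1); v=(-1,-1)
4. t=1 → B at (9,0); v=(-1,1)
5. t=7 → T at (2,7); v=(-1,-1)

Final position: (2,7)
Wall sequence: LTRBT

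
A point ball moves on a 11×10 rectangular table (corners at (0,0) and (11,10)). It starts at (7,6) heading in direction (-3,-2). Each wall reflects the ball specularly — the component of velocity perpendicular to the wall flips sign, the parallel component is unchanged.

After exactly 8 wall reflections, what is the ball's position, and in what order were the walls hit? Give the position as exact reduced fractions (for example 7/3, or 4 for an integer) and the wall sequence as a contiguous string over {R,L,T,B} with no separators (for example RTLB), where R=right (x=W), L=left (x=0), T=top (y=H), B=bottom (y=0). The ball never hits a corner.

1. t=7/3 → L at (0,4/3); v=(3,-2)
2. t=2/3 → B at (2,0); v=(3,2)
3. t=3 → R at (11,6); v=(-3,2)
4. t=2 → T at (5,10); v=(-3,-2)
5. t=5/3 → L at (0,20/3); v=(3,-2)
6. t=10/3 → B at (10,0); v=(3,2)
7. t=1/3 → R at (11,2/3); v=(-3,2)
8. t=11/3 → L at (0,8); v=(3,2)

Final position: (0,8)
Wall sequence: LBRTLBRL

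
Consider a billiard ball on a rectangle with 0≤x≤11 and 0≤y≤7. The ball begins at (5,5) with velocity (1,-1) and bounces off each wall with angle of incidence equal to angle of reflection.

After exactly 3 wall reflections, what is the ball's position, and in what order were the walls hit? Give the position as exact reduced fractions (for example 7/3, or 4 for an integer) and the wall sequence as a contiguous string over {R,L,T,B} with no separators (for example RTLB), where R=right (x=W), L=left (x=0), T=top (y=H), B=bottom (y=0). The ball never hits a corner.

1. t=5 → B at (10,0); v=(1,1)
2. t=1 → R at (11,1); v=(-1,1)
3. t=6 → T at (5,7); v=(-1,-1)

Final position: (5,7)
Wall sequence: BRT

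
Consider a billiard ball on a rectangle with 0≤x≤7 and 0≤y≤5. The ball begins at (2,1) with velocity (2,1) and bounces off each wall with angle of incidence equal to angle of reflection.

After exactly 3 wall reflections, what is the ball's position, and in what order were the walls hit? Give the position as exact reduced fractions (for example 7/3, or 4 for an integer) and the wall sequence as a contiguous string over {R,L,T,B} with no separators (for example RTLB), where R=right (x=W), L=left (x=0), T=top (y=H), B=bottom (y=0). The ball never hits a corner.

1. t=5/2 → R at (7,7/2); v=(-2,1)
2. t=3/2 → T at (4,5); v=(-2,-1)
3. t=2 → L at (0,3); v=(2,-1)

Final position: (0,3)
Wall sequence: RTL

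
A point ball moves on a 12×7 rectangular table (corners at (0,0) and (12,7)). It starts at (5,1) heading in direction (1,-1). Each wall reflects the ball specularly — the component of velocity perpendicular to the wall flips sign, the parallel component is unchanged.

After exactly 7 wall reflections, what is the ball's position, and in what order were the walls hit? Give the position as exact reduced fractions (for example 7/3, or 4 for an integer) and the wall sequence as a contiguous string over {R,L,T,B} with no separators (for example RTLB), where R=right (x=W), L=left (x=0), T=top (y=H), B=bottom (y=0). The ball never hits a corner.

Final position: (10,0)
Wall sequence: BRTBLTB

1. t=1 → B at (6,0); v=(1,1)
2. t=6 → R at (12,6); v=(-1,1)
3. t=1 → T at (11,7); v=(-1,-1)
4. t=7 → B at (4,0); v=(-1,1)
5. t=4 → L at (0,4); v=(1,1)
6. t=3 → T at (3,7); v=(1,-1)
7. t=7 → B at (10,0); v=(1,1)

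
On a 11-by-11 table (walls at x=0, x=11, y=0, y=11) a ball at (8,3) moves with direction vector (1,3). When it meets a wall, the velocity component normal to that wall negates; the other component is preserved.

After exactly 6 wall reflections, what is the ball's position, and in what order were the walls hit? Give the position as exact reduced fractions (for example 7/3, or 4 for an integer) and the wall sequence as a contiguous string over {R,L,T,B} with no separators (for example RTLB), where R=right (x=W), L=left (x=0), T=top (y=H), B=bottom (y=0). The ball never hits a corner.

1. t=8/3 → T at (32/3,11); v=(1,-3)
2. t=1/3 → R at (11,10); v=(-1,-3)
3. t=10/3 → B at (23/3,0); v=(-1,3)
4. t=11/3 → T at (4,11); v=(-1,-3)
5. t=11/3 → B at (1/3,0); v=(-1,3)
6. t=1/3 → L at (0,1); v=(1,3)

Final position: (0,1)
Wall sequence: TRBTBL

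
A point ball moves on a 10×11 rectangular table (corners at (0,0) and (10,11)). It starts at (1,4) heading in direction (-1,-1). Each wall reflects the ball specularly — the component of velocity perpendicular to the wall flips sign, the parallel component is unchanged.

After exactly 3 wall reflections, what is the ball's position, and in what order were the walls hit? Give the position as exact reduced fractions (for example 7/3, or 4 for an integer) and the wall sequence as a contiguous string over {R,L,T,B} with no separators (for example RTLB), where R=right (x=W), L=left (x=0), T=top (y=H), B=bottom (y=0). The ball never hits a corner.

Final position: (10,7)
Wall sequence: LBR

1. t=1 → L at (0,3); v=(1,-1)
2. t=3 → B at (3,0); v=(1,1)
3. t=7 → R at (10,7); v=(-1,1)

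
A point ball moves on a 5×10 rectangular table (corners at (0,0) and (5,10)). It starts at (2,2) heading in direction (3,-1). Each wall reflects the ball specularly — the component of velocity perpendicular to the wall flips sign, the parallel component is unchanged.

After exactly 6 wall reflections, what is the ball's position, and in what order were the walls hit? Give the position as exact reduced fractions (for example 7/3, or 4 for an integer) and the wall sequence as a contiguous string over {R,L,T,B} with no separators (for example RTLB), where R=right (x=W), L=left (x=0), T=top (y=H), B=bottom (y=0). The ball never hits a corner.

Final position: (5,17/3)
Wall sequence: RBLRLR

1. t=1 → R at (5,1); v=(-3,-1)
2. t=1 → B at (2,0); v=(-3,1)
3. t=2/3 → L at (0,2/3); v=(3,1)
4. t=5/3 → R at (5,7/3); v=(-3,1)
5. t=5/3 → L at (0,4); v=(3,1)
6. t=5/3 → R at (5,17/3); v=(-3,1)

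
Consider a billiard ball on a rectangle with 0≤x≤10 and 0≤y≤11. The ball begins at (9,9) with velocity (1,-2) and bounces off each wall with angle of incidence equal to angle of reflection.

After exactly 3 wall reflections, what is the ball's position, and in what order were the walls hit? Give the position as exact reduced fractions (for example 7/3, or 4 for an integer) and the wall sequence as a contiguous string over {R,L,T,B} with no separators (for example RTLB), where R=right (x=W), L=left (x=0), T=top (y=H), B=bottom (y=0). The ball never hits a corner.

Final position: (1,11)
Wall sequence: RBT

1. t=1 → R at (10,7); v=(-1,-2)
2. t=7/2 → B at (13/2,0); v=(-1,2)
3. t=11/2 → T at (1,11); v=(-1,-2)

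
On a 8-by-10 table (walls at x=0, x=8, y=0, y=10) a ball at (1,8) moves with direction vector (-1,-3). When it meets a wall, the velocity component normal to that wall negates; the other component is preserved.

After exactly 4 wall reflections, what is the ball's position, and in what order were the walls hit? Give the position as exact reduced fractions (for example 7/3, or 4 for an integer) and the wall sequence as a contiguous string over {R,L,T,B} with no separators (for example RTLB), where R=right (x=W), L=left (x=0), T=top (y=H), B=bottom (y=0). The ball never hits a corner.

1. t=1 → L at (0,5); v=(1,-3)
2. t=5/3 → B at (5/3,0); v=(1,3)
3. t=10/3 → T at (5,10); v=(1,-3)
4. t=3 → R at (8,1); v=(-1,-3)

Final position: (8,1)
Wall sequence: LBTR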